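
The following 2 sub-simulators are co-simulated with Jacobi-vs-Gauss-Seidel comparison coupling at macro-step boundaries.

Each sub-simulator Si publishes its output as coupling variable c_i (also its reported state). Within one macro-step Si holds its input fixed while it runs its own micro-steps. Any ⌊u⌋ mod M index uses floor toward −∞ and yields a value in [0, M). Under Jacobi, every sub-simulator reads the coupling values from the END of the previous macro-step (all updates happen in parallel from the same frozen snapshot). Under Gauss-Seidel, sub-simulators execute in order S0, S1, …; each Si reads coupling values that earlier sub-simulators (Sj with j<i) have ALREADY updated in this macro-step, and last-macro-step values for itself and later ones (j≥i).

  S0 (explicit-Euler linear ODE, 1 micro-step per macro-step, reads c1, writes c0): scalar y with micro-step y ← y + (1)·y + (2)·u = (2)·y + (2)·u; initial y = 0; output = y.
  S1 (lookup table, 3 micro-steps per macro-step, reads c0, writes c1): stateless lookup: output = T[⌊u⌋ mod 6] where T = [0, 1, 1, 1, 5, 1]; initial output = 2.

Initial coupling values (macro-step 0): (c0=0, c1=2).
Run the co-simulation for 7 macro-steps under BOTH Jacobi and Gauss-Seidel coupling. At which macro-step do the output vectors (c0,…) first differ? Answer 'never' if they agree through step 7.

first divergence at macro-step: 1

[Jacobi] macro 1: S0 reads c1=2 → after 1×micro: 4; S1 reads c0=0 → after 3×micro: 0 ⇒ (c0=4, c1=0)
[Jacobi] macro 2: S0 reads c1=0 → after 1×micro: 8; S1 reads c0=4 → after 3×micro: 5 ⇒ (c0=8, c1=5)
[Jacobi] macro 3: S0 reads c1=5 → after 1×micro: 26; S1 reads c0=8 → after 3×micro: 1 ⇒ (c0=26, c1=1)
[Jacobi] macro 4: S0 reads c1=1 → after 1×micro: 54; S1 reads c0=26 → after 3×micro: 1 ⇒ (c0=54, c1=1)
[Jacobi] macro 5: S0 reads c1=1 → after 1×micro: 110; S1 reads c0=54 → after 3×micro: 0 ⇒ (c0=110, c1=0)
[Jacobi] macro 6: S0 reads c1=0 → after 1×micro: 220; S1 reads c0=110 → after 3×micro: 1 ⇒ (c0=220, c1=1)
[Jacobi] macro 7: S0 reads c1=1 → after 1×micro: 442; S1 reads c0=220 → after 3×micro: 5 ⇒ (c0=442, c1=5)
[Gauss-Seidel] macro 1: S0 reads c1=2 → after 1×micro: 4; S1 reads c0=4 → after 3×micro: 5 ⇒ (c0=4, c1=5)
[Gauss-Seidel] macro 2: S0 reads c1=5 → after 1×micro: 18; S1 reads c0=18 → after 3×micro: 0 ⇒ (c0=18, c1=0)
[Gauss-Seidel] macro 3: S0 reads c1=0 → after 1×micro: 36; S1 reads c0=36 → after 3×micro: 0 ⇒ (c0=36, c1=0)
[Gauss-Seidel] macro 4: S0 reads c1=0 → after 1×micro: 72; S1 reads c0=72 → after 3×micro: 0 ⇒ (c0=72, c1=0)
[Gauss-Seidel] macro 5: S0 reads c1=0 → after 1×micro: 144; S1 reads c0=144 → after 3×micro: 0 ⇒ (c0=144, c1=0)
[Gauss-Seidel] macro 6: S0 reads c1=0 → after 1×micro: 288; S1 reads c0=288 → after 3×micro: 0 ⇒ (c0=288, c1=0)
[Gauss-Seidel] macro 7: S0 reads c1=0 → after 1×micro: 576; S1 reads c0=576 → after 3×micro: 0 ⇒ (c0=576, c1=0)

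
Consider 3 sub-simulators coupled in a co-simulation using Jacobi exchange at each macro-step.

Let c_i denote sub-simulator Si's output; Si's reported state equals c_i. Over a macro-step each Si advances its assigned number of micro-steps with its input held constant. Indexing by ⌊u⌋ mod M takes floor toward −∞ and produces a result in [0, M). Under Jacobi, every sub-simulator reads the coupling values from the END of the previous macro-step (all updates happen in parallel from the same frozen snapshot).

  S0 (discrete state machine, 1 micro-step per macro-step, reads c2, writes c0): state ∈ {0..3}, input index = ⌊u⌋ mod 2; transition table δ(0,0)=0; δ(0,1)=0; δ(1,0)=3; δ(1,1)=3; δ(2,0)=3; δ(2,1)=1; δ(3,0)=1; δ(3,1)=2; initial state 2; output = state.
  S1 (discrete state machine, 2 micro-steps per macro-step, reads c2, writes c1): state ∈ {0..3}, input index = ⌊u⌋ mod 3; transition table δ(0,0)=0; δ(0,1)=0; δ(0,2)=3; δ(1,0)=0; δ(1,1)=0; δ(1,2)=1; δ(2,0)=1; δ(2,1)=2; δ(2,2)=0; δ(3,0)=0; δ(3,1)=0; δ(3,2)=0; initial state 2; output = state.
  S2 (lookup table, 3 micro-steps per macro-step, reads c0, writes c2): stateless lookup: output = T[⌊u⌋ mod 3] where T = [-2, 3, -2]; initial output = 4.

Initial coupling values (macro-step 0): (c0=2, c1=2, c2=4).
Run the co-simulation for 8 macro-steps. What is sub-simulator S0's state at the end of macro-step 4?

S0 state at macro-step 4 = 2

macro 1: S0 reads c2=4 → after 1×micro: 3; S1 reads c2=4 → after 2×micro: 2; S2 reads c0=2 → after 3×micro: -2 ⇒ (c0=3, c1=2, c2=-2)
macro 2: S0 reads c2=-2 → after 1×micro: 1; S1 reads c2=-2 → after 2×micro: 2; S2 reads c0=3 → after 3×micro: -2 ⇒ (c0=1, c1=2, c2=-2)
macro 3: S0 reads c2=-2 → after 1×micro: 3; S1 reads c2=-2 → after 2×micro: 2; S2 reads c0=1 → after 3×micro: 3 ⇒ (c0=3, c1=2, c2=3)
macro 4: S0 reads c2=3 → after 1×micro: 2; S1 reads c2=3 → after 2×micro: 0; S2 reads c0=3 → after 3×micro: -2 ⇒ (c0=2, c1=0, c2=-2)
macro 5: S0 reads c2=-2 → after 1×micro: 3; S1 reads c2=-2 → after 2×micro: 0; S2 reads c0=2 → after 3×micro: -2 ⇒ (c0=3, c1=0, c2=-2)
macro 6: S0 reads c2=-2 → after 1×micro: 1; S1 reads c2=-2 → after 2×micro: 0; S2 reads c0=3 → after 3×micro: -2 ⇒ (c0=1, c1=0, c2=-2)
macro 7: S0 reads c2=-2 → after 1×micro: 3; S1 reads c2=-2 → after 2×micro: 0; S2 reads c0=1 → after 3×micro: 3 ⇒ (c0=3, c1=0, c2=3)
macro 8: S0 reads c2=3 → after 1×micro: 2; S1 reads c2=3 → after 2×micro: 0; S2 reads c0=3 → after 3×micro: -2 ⇒ (c0=2, c1=0, c2=-2)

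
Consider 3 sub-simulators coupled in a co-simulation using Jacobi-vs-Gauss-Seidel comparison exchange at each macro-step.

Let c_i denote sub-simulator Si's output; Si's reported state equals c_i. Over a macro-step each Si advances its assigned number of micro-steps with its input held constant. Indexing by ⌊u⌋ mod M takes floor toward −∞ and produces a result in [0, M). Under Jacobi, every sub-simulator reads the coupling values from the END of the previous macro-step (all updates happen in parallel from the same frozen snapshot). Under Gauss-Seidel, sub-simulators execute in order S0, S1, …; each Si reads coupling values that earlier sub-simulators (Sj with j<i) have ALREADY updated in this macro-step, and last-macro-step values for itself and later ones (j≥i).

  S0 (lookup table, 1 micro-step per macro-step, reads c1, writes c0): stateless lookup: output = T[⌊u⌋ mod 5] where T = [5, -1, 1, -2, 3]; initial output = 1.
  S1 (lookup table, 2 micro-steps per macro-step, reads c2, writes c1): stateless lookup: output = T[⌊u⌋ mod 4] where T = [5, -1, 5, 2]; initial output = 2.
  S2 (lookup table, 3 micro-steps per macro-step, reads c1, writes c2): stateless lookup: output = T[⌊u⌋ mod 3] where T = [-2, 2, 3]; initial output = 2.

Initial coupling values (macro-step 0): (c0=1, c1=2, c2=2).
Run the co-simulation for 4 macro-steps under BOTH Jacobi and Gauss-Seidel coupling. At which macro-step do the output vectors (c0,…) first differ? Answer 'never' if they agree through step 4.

first divergence at macro-step: never

[Jacobi] macro 1: S0 reads c1=2 → after 1×micro: 1; S1 reads c2=2 → after 2×micro: 5; S2 reads c1=2 → after 3×micro: 3 ⇒ (c0=1, c1=5, c2=3)
[Jacobi] macro 2: S0 reads c1=5 → after 1×micro: 5; S1 reads c2=3 → after 2×micro: 2; S2 reads c1=5 → after 3×micro: 3 ⇒ (c0=5, c1=2, c2=3)
[Jacobi] macro 3: S0 reads c1=2 → after 1×micro: 1; S1 reads c2=3 → after 2×micro: 2; S2 reads c1=2 → after 3×micro: 3 ⇒ (c0=1, c1=2, c2=3)
[Jacobi] macro 4: S0 reads c1=2 → after 1×micro: 1; S1 reads c2=3 → after 2×micro: 2; S2 reads c1=2 → after 3×micro: 3 ⇒ (c0=1, c1=2, c2=3)
[Gauss-Seidel] macro 1: S0 reads c1=2 → after 1×micro: 1; S1 reads c2=2 → after 2×micro: 5; S2 reads c1=5 → after 3×micro: 3 ⇒ (c0=1, c1=5, c2=3)
[Gauss-Seidel] macro 2: S0 reads c1=5 → after 1×micro: 5; S1 reads c2=3 → after 2×micro: 2; S2 reads c1=2 → after 3×micro: 3 ⇒ (c0=5, c1=2, c2=3)
[Gauss-Seidel] macro 3: S0 reads c1=2 → after 1×micro: 1; S1 reads c2=3 → after 2×micro: 2; S2 reads c1=2 → after 3×micro: 3 ⇒ (c0=1, c1=2, c2=3)
[Gauss-Seidel] macro 4: S0 reads c1=2 → after 1×micro: 1; S1 reads c2=3 → after 2×micro: 2; S2 reads c1=2 → after 3×micro: 3 ⇒ (c0=1, c1=2, c2=3)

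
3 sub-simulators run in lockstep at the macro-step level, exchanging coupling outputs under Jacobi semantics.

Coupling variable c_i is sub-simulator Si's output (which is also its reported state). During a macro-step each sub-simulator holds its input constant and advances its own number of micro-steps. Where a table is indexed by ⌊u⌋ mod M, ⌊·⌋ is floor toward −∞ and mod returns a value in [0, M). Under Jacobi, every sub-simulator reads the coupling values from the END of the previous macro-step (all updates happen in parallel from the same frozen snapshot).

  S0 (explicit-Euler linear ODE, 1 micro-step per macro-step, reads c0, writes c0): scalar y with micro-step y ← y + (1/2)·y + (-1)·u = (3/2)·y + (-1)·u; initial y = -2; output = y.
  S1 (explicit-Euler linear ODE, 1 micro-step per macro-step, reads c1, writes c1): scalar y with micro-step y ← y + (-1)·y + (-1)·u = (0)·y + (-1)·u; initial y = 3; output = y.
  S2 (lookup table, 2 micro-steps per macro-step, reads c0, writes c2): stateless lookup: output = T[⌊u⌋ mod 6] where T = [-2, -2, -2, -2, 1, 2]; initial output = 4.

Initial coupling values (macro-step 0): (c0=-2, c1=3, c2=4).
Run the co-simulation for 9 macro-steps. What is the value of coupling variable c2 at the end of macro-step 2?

c2 at macro-step 2 = 2

macro 1: S0 reads c0=-2 → after 1×micro: -1; S1 reads c1=3 → after 1×micro: -3; S2 reads c0=-2 → after 2×micro: 1 ⇒ (c0=-1, c1=-3, c2=1)
macro 2: S0 reads c0=-1 → after 1×micro: -1/2; S1 reads c1=-3 → after 1×micro: 3; S2 reads c0=-1 → after 2×micro: 2 ⇒ (c0=-1/2, c1=3, c2=2)
macro 3: S0 reads c0=-1/2 → after 1×micro: -1/4; S1 reads c1=3 → after 1×micro: -3; S2 reads c0=-1/2 → after 2×micro: 2 ⇒ (c0=-1/4, c1=-3, c2=2)
macro 4: S0 reads c0=-1/4 → after 1×micro: -1/8; S1 reads c1=-3 → after 1×micro: 3; S2 reads c0=-1/4 → after 2×micro: 2 ⇒ (c0=-1/8, c1=3, c2=2)
macro 5: S0 reads c0=-1/8 → after 1×micro: -1/16; S1 reads c1=3 → after 1×micro: -3; S2 reads c0=-1/8 → after 2×micro: 2 ⇒ (c0=-1/16, c1=-3, c2=2)
macro 6: S0 reads c0=-1/16 → after 1×micro: -1/32; S1 reads c1=-3 → after 1×micro: 3; S2 reads c0=-1/16 → after 2×micro: 2 ⇒ (c0=-1/32, c1=3, c2=2)
macro 7: S0 reads c0=-1/32 → after 1×micro: -1/64; S1 reads c1=3 → after 1×micro: -3; S2 reads c0=-1/32 → after 2×micro: 2 ⇒ (c0=-1/64, c1=-3, c2=2)
macro 8: S0 reads c0=-1/64 → after 1×micro: -1/128; S1 reads c1=-3 → after 1×micro: 3; S2 reads c0=-1/64 → after 2×micro: 2 ⇒ (c0=-1/128, c1=3, c2=2)
macro 9: S0 reads c0=-1/128 → after 1×micro: -1/256; S1 reads c1=3 → after 1×micro: -3; S2 reads c0=-1/128 → after 2×micro: 2 ⇒ (c0=-1/256, c1=-3, c2=2)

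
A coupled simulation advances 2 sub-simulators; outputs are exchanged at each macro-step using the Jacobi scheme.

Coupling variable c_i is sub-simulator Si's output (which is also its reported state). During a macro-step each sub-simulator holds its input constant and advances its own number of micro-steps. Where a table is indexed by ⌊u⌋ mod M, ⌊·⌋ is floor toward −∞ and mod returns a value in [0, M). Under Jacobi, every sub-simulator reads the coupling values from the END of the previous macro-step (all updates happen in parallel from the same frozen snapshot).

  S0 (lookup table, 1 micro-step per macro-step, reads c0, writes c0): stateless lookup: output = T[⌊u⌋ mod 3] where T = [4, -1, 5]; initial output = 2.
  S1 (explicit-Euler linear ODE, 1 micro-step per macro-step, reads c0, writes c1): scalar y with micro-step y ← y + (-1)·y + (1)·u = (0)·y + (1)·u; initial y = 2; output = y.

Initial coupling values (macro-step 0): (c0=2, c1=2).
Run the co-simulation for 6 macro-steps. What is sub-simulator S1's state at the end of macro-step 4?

macro 1: S0 reads c0=2 → after 1×micro: 5; S1 reads c0=2 → after 1×micro: 2 ⇒ (c0=5, c1=2)
macro 2: S0 reads c0=5 → after 1×micro: 5; S1 reads c0=5 → after 1×micro: 5 ⇒ (c0=5, c1=5)
macro 3: S0 reads c0=5 → after 1×micro: 5; S1 reads c0=5 → after 1×micro: 5 ⇒ (c0=5, c1=5)
macro 4: S0 reads c0=5 → after 1×micro: 5; S1 reads c0=5 → after 1×micro: 5 ⇒ (c0=5, c1=5)
macro 5: S0 reads c0=5 → after 1×micro: 5; S1 reads c0=5 → after 1×micro: 5 ⇒ (c0=5, c1=5)
macro 6: S0 reads c0=5 → after 1×micro: 5; S1 reads c0=5 → after 1×micro: 5 ⇒ (c0=5, c1=5)

S1 state at macro-step 4 = 5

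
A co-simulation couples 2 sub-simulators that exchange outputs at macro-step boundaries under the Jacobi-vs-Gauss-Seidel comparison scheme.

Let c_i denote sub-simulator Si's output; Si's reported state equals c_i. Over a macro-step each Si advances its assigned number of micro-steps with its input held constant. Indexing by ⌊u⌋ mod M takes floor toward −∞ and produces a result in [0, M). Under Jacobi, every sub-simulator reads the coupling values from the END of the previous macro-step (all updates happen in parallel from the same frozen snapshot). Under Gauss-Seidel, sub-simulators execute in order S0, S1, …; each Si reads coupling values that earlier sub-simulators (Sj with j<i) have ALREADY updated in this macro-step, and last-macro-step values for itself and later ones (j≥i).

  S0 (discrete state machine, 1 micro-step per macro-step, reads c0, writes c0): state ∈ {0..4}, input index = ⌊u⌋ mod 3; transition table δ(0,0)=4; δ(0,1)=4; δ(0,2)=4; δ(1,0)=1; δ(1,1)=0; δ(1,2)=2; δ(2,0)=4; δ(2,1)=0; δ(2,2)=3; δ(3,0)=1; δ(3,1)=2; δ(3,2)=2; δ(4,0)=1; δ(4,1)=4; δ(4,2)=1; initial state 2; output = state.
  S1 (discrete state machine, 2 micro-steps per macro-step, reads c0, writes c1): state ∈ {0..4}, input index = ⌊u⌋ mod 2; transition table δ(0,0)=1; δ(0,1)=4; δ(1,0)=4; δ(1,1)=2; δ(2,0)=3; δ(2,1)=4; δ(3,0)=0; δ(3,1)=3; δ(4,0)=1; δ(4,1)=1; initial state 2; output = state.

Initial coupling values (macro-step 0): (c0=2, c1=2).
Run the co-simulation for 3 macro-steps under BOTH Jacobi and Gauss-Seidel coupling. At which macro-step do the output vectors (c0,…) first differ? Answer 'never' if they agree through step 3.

[Jacobi] macro 1: S0 reads c0=2 → after 1×micro: 3; S1 reads c0=2 → after 2×micro: 0 ⇒ (c0=3, c1=0)
[Jacobi] macro 2: S0 reads c0=3 → after 1×micro: 1; S1 reads c0=3 → after 2×micro: 1 ⇒ (c0=1, c1=1)
[Jacobi] macro 3: S0 reads c0=1 → after 1×micro: 0; S1 reads c0=1 → after 2×micro: 4 ⇒ (c0=0, c1=4)
[Gauss-Seidel] macro 1: S0 reads c0=2 → after 1×micro: 3; S1 reads c0=3 → after 2×micro: 1 ⇒ (c0=3, c1=1)
[Gauss-Seidel] macro 2: S0 reads c0=3 → after 1×micro: 1; S1 reads c0=1 → after 2×micro: 4 ⇒ (c0=1, c1=4)
[Gauss-Seidel] macro 3: S0 reads c0=1 → after 1×micro: 0; S1 reads c0=0 → after 2×micro: 4 ⇒ (c0=0, c1=4)

first divergence at macro-step: 1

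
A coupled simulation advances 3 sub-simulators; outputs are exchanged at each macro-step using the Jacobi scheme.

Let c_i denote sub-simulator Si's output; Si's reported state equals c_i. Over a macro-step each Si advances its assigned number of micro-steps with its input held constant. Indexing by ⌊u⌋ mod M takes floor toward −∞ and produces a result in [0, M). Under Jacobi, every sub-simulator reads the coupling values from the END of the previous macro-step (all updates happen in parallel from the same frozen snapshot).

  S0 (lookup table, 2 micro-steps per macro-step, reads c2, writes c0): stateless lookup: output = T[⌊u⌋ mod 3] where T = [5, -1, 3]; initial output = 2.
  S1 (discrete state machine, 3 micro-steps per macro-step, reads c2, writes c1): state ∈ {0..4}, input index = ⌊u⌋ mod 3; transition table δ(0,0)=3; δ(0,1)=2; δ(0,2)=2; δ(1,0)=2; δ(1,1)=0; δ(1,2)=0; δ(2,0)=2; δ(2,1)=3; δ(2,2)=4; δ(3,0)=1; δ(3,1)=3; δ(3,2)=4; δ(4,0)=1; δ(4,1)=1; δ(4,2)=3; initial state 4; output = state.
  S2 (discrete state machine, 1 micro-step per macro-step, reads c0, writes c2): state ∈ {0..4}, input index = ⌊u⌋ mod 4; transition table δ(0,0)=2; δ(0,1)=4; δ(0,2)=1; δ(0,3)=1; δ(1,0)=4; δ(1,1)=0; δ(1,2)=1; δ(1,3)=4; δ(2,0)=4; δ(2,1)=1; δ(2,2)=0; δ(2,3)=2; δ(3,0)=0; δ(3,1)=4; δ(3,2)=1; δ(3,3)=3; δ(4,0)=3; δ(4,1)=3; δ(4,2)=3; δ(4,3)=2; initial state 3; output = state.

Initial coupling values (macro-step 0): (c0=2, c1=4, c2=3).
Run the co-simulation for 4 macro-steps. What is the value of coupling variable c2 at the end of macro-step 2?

c2 at macro-step 2 = 0

macro 1: S0 reads c2=3 → after 2×micro: 5; S1 reads c2=3 → after 3×micro: 2; S2 reads c0=2 → after 1×micro: 1 ⇒ (c0=5, c1=2, c2=1)
macro 2: S0 reads c2=1 → after 2×micro: -1; S1 reads c2=1 → after 3×micro: 3; S2 reads c0=5 → after 1×micro: 0 ⇒ (c0=-1, c1=3, c2=0)
macro 3: S0 reads c2=0 → after 2×micro: 5; S1 reads c2=0 → after 3×micro: 2; S2 reads c0=-1 → after 1×micro: 1 ⇒ (c0=5, c1=2, c2=1)
macro 4: S0 reads c2=1 → after 2×micro: -1; S1 reads c2=1 → after 3×micro: 3; S2 reads c0=5 → after 1×micro: 0 ⇒ (c0=-1, c1=3, c2=0)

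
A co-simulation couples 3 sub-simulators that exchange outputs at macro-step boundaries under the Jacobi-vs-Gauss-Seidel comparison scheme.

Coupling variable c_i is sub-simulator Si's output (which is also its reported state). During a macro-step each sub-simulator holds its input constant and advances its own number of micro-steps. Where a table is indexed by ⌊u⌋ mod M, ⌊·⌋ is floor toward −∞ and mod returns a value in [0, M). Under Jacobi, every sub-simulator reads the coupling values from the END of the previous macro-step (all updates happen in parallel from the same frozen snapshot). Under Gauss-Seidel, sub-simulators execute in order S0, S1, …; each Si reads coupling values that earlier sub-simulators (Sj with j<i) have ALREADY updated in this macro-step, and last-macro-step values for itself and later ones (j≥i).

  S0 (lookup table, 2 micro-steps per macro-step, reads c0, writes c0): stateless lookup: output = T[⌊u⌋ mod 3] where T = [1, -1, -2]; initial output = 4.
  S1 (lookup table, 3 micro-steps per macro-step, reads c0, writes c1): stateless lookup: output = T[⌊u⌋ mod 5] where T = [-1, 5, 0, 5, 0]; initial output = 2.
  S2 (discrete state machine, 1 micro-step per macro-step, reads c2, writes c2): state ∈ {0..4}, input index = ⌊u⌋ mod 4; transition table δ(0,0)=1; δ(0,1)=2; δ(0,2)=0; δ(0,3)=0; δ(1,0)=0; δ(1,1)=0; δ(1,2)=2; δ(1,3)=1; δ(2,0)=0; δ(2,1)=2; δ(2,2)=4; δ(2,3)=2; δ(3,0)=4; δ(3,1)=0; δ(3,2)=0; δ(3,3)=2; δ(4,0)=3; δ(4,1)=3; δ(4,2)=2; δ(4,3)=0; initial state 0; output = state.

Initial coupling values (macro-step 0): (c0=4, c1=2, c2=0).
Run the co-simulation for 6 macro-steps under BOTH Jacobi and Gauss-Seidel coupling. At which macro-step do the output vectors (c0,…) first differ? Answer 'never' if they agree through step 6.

[Jacobi] macro 1: S0 reads c0=4 → after 2×micro: -1; S1 reads c0=4 → after 3×micro: 0; S2 reads c2=0 → after 1×micro: 1 ⇒ (c0=-1, c1=0, c2=1)
[Jacobi] macro 2: S0 reads c0=-1 → after 2×micro: -2; S1 reads c0=-1 → after 3×micro: 0; S2 reads c2=1 → after 1×micro: 0 ⇒ (c0=-2, c1=0, c2=0)
[Jacobi] macro 3: S0 reads c0=-2 → after 2×micro: -1; S1 reads c0=-2 → after 3×micro: 5; S2 reads c2=0 → after 1×micro: 1 ⇒ (c0=-1, c1=5, c2=1)
[Jacobi] macro 4: S0 reads c0=-1 → after 2×micro: -2; S1 reads c0=-1 → after 3×micro: 0; S2 reads c2=1 → after 1×micro: 0 ⇒ (c0=-2, c1=0, c2=0)
[Jacobi] macro 5: S0 reads c0=-2 → after 2×micro: -1; S1 reads c0=-2 → after 3×micro: 5; S2 reads c2=0 → after 1×micro: 1 ⇒ (c0=-1, c1=5, c2=1)
[Jacobi] macro 6: S0 reads c0=-1 → after 2×micro: -2; S1 reads c0=-1 → after 3×micro: 0; S2 reads c2=1 → after 1×micro: 0 ⇒ (c0=-2, c1=0, c2=0)
[Gauss-Seidel] macro 1: S0 reads c0=4 → after 2×micro: -1; S1 reads c0=-1 → after 3×micro: 0; S2 reads c2=0 → after 1×micro: 1 ⇒ (c0=-1, c1=0, c2=1)
[Gauss-Seidel] macro 2: S0 reads c0=-1 → after 2×micro: -2; S1 reads c0=-2 → after 3×micro: 5; S2 reads c2=1 → after 1×micro: 0 ⇒ (c0=-2, c1=5, c2=0)
[Gauss-Seidel] macro 3: S0 reads c0=-2 → after 2×micro: -1; S1 reads c0=-1 → after 3×micro: 0; S2 reads c2=0 → after 1×micro: 1 ⇒ (c0=-1, c1=0, c2=1)
[Gauss-Seidel] macro 4: S0 reads c0=-1 → after 2×micro: -2; S1 reads c0=-2 → after 3×micro: 5; S2 reads c2=1 → after 1×micro: 0 ⇒ (c0=-2, c1=5, c2=0)
[Gauss-Seidel] macro 5: S0 reads c0=-2 → after 2×micro: -1; S1 reads c0=-1 → after 3×micro: 0; S2 reads c2=0 → after 1×micro: 1 ⇒ (c0=-1, c1=0, c2=1)
[Gauss-Seidel] macro 6: S0 reads c0=-1 → after 2×micro: -2; S1 reads c0=-2 → after 3×micro: 5; S2 reads c2=1 → after 1×micro: 0 ⇒ (c0=-2, c1=5, c2=0)

first divergence at macro-step: 2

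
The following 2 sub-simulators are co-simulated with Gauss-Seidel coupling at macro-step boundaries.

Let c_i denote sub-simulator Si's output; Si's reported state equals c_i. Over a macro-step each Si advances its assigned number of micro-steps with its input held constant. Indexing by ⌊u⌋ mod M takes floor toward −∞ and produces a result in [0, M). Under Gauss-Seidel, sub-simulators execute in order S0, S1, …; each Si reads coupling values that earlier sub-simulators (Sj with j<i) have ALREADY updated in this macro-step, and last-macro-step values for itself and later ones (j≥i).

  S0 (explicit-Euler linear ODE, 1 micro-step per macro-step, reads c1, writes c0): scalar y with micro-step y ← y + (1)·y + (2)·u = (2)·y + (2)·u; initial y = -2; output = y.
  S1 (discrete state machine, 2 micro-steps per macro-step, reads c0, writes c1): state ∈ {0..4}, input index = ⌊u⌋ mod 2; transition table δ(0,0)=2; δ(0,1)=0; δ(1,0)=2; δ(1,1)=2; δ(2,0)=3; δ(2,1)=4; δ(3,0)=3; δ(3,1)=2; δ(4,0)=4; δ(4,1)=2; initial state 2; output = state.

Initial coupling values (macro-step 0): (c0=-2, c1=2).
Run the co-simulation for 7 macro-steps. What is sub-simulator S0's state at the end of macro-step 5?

S0 state at macro-step 5 = 90

macro 1: S0 reads c1=2 → after 1×micro: 0; S1 reads c0=0 → after 2×micro: 3 ⇒ (c0=0, c1=3)
macro 2: S0 reads c1=3 → after 1×micro: 6; S1 reads c0=6 → after 2×micro: 3 ⇒ (c0=6, c1=3)
macro 3: S0 reads c1=3 → after 1×micro: 18; S1 reads c0=18 → after 2×micro: 3 ⇒ (c0=18, c1=3)
macro 4: S0 reads c1=3 → after 1×micro: 42; S1 reads c0=42 → after 2×micro: 3 ⇒ (c0=42, c1=3)
macro 5: S0 reads c1=3 → after 1×micro: 90; S1 reads c0=90 → after 2×micro: 3 ⇒ (c0=90, c1=3)
macro 6: S0 reads c1=3 → after 1×micro: 186; S1 reads c0=186 → after 2×micro: 3 ⇒ (c0=186, c1=3)
macro 7: S0 reads c1=3 → after 1×micro: 378; S1 reads c0=378 → after 2×micro: 3 ⇒ (c0=378, c1=3)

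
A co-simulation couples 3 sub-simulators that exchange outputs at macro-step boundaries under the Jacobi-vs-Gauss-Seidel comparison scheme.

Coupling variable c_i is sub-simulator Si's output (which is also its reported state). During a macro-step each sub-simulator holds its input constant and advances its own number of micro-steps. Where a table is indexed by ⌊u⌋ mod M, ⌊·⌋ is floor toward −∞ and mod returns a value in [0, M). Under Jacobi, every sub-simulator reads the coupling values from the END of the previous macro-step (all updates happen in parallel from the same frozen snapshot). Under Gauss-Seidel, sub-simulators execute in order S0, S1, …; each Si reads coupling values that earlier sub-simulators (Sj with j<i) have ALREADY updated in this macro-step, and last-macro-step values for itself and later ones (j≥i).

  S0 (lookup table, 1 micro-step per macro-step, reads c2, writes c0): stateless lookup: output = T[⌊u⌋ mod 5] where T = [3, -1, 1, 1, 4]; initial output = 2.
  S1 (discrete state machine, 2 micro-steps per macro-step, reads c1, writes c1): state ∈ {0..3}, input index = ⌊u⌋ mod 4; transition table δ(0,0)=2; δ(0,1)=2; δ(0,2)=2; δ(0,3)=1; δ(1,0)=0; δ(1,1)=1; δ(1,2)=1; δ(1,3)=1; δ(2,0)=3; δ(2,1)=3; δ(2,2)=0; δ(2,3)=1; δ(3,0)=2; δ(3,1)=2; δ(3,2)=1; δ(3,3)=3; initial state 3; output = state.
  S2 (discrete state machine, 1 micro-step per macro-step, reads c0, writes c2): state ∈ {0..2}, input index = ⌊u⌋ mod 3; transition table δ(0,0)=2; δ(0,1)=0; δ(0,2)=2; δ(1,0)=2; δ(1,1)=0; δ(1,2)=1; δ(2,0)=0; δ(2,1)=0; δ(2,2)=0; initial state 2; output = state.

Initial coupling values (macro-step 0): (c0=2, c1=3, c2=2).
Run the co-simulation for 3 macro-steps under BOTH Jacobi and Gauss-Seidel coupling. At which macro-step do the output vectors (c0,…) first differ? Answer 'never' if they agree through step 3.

first divergence at macro-step: 2

[Jacobi] macro 1: S0 reads c2=2 → after 1×micro: 1; S1 reads c1=3 → after 2×micro: 3; S2 reads c0=2 → after 1×micro: 0 ⇒ (c0=1, c1=3, c2=0)
[Jacobi] macro 2: S0 reads c2=0 → after 1×micro: 3; S1 reads c1=3 → after 2×micro: 3; S2 reads c0=1 → after 1×micro: 0 ⇒ (c0=3, c1=3, c2=0)
[Jacobi] macro 3: S0 reads c2=0 → after 1×micro: 3; S1 reads c1=3 → after 2×micro: 3; S2 reads c0=3 → after 1×micro: 2 ⇒ (c0=3, c1=3, c2=2)
[Gauss-Seidel] macro 1: S0 reads c2=2 → after 1×micro: 1; S1 reads c1=3 → after 2×micro: 3; S2 reads c0=1 → after 1×micro: 0 ⇒ (c0=1, c1=3, c2=0)
[Gauss-Seidel] macro 2: S0 reads c2=0 → after 1×micro: 3; S1 reads c1=3 → after 2×micro: 3; S2 reads c0=3 → after 1×micro: 2 ⇒ (c0=3, c1=3, c2=2)
[Gauss-Seidel] macro 3: S0 reads c2=2 → after 1×micro: 1; S1 reads c1=3 → after 2×micro: 3; S2 reads c0=1 → after 1×micro: 0 ⇒ (c0=1, c1=3, c2=0)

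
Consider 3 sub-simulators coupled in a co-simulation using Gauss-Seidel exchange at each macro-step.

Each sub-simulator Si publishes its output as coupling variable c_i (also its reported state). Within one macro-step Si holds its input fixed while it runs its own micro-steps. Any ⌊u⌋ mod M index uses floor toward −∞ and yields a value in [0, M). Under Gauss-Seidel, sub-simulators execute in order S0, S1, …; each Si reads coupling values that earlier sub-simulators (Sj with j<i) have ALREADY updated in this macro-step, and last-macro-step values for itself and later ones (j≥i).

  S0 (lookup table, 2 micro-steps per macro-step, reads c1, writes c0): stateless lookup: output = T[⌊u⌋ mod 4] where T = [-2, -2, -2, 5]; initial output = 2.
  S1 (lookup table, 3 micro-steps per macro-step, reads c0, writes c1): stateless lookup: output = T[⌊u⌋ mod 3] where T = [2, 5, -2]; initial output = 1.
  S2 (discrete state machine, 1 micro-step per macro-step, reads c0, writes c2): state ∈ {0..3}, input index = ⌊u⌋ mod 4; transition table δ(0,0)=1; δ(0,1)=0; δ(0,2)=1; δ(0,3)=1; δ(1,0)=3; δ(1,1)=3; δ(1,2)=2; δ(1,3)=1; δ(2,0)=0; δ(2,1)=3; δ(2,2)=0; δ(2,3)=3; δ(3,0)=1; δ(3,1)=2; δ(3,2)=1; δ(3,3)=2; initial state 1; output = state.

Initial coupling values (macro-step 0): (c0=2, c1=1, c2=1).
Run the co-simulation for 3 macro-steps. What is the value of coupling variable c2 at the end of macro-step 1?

c2 at macro-step 1 = 2

macro 1: S0 reads c1=1 → after 2×micro: -2; S1 reads c0=-2 → after 3×micro: 5; S2 reads c0=-2 → after 1×micro: 2 ⇒ (c0=-2, c1=5, c2=2)
macro 2: S0 reads c1=5 → after 2×micro: -2; S1 reads c0=-2 → after 3×micro: 5; S2 reads c0=-2 → after 1×micro: 0 ⇒ (c0=-2, c1=5, c2=0)
macro 3: S0 reads c1=5 → after 2×micro: -2; S1 reads c0=-2 → after 3×micro: 5; S2 reads c0=-2 → after 1×micro: 1 ⇒ (c0=-2, c1=5, c2=1)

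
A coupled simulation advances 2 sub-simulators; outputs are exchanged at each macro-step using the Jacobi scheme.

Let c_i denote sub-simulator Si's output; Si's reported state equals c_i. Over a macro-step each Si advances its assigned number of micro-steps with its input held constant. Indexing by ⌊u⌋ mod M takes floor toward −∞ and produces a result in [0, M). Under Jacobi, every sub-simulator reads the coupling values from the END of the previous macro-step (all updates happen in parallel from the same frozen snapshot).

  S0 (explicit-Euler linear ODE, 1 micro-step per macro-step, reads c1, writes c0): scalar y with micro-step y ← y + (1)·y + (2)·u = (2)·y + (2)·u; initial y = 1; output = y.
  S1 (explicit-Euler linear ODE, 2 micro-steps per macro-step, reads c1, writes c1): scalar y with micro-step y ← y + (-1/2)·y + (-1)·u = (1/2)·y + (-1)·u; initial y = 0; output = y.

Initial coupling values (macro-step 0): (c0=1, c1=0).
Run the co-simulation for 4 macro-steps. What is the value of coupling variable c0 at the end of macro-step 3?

macro 1: S0 reads c1=0 → after 1×micro: 2; S1 reads c1=0 → after 2×micro: 0 ⇒ (c0=2, c1=0)
macro 2: S0 reads c1=0 → after 1×micro: 4; S1 reads c1=0 → after 2×micro: 0 ⇒ (c0=4, c1=0)
macro 3: S0 reads c1=0 → after 1×micro: 8; S1 reads c1=0 → after 2×micro: 0 ⇒ (c0=8, c1=0)
macro 4: S0 reads c1=0 → after 1×micro: 16; S1 reads c1=0 → after 2×micro: 0 ⇒ (c0=16, c1=0)

c0 at macro-step 3 = 8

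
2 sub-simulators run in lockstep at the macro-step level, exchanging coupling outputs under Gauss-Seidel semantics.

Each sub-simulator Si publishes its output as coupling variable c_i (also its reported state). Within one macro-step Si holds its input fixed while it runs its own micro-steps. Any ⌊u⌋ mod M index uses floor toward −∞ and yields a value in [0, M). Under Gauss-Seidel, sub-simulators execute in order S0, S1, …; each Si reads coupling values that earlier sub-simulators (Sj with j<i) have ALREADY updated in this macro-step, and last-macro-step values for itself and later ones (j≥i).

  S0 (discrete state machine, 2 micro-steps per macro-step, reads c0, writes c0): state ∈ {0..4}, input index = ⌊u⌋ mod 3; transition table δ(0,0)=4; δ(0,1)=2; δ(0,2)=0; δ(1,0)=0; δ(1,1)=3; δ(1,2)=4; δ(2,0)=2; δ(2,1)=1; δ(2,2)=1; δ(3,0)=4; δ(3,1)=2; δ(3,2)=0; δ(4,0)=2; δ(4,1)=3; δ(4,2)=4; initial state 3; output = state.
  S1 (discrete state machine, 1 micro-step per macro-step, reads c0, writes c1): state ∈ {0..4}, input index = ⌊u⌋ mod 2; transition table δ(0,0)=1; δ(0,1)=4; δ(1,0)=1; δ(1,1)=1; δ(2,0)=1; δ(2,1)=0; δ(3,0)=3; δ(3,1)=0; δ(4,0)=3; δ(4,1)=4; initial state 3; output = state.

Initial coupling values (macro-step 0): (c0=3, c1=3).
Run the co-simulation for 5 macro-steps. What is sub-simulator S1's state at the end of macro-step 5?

macro 1: S0 reads c0=3 → after 2×micro: 2; S1 reads c0=2 → after 1×micro: 3 ⇒ (c0=2, c1=3)
macro 2: S0 reads c0=2 → after 2×micro: 4; S1 reads c0=4 → after 1×micro: 3 ⇒ (c0=4, c1=3)
macro 3: S0 reads c0=4 → after 2×micro: 2; S1 reads c0=2 → after 1×micro: 3 ⇒ (c0=2, c1=3)
macro 4: S0 reads c0=2 → after 2×micro: 4; S1 reads c0=4 → after 1×micro: 3 ⇒ (c0=4, c1=3)
macro 5: S0 reads c0=4 → after 2×micro: 2; S1 reads c0=2 → after 1×micro: 3 ⇒ (c0=2, c1=3)

S1 state at macro-step 5 = 3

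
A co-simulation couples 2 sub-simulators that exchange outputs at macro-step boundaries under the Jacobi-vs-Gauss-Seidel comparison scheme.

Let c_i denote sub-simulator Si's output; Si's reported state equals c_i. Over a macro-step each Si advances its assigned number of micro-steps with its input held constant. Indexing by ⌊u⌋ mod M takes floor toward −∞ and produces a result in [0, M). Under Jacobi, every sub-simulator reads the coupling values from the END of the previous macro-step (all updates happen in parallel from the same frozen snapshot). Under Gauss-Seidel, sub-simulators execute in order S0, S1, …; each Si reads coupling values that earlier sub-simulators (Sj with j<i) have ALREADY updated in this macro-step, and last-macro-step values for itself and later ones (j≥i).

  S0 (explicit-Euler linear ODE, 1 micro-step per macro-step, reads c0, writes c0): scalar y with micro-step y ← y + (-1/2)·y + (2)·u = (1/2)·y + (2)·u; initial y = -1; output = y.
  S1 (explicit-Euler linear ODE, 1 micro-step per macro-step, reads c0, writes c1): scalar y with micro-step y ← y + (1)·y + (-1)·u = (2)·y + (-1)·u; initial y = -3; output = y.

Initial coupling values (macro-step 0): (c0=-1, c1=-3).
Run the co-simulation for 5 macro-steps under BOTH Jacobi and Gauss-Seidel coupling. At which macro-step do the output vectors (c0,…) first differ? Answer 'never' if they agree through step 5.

[Jacobi] macro 1: S0 reads c0=-1 → after 1×micro: -5/2; S1 reads c0=-1 → after 1×micro: -5 ⇒ (c0=-5/2, c1=-5)
[Jacobi] macro 2: S0 reads c0=-5/2 → after 1×micro: -25/4; S1 reads c0=-5/2 → after 1×micro: -15/2 ⇒ (c0=-25/4, c1=-15/2)
[Jacobi] macro 3: S0 reads c0=-25/4 → after 1×micro: -125/8; S1 reads c0=-25/4 → after 1×micro: -35/4 ⇒ (c0=-125/8, c1=-35/4)
[Jacobi] macro 4: S0 reads c0=-125/8 → after 1×micro: -625/16; S1 reads c0=-125/8 → after 1×micro: -15/8 ⇒ (c0=-625/16, c1=-15/8)
[Jacobi] macro 5: S0 reads c0=-625/16 → after 1×micro: -3125/32; S1 reads c0=-625/16 → after 1×micro: 565/16 ⇒ (c0=-3125/32, c1=565/16)
[Gauss-Seidel] macro 1: S0 reads c0=-1 → after 1×micro: -5/2; S1 reads c0=-5/2 → after 1×micro: -7/2 ⇒ (c0=-5/2, c1=-7/2)
[Gauss-Seidel] macro 2: S0 reads c0=-5/2 → after 1×micro: -25/4; S1 reads c0=-25/4 → after 1×micro: -3/4 ⇒ (c0=-25/4, c1=-3/4)
[Gauss-Seidel] macro 3: S0 reads c0=-25/4 → after 1×micro: -125/8; S1 reads c0=-125/8 → after 1×micro: 113/8 ⇒ (c0=-125/8, c1=113/8)
[Gauss-Seidel] macro 4: S0 reads c0=-125/8 → after 1×micro: -625/16; S1 reads c0=-625/16 → after 1×micro: 1077/16 ⇒ (c0=-625/16, c1=1077/16)
[Gauss-Seidel] macro 5: S0 reads c0=-625/16 → after 1×micro: -3125/32; S1 reads c0=-3125/32 → after 1×micro: 7433/32 ⇒ (c0=-3125/32, c1=7433/32)

first divergence at macro-step: 1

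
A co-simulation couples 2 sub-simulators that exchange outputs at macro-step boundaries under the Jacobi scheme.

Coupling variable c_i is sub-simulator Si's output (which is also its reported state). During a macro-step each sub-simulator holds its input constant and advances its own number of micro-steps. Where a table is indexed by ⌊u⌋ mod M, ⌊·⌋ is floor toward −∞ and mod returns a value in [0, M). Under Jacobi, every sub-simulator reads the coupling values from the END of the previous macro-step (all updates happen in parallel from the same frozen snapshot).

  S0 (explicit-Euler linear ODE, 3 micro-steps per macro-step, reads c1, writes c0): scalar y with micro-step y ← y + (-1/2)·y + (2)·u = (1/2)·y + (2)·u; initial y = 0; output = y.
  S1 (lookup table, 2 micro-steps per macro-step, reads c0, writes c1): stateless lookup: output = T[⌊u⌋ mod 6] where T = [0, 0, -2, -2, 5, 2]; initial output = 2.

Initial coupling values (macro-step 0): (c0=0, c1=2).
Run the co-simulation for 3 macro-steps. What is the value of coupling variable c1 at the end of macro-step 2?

macro 1: S0 reads c1=2 → after 3×micro: 7; S1 reads c0=0 → after 2×micro: 0 ⇒ (c0=7, c1=0)
macro 2: S0 reads c1=0 → after 3×micro: 7/8; S1 reads c0=7 → after 2×micro: 0 ⇒ (c0=7/8, c1=0)
macro 3: S0 reads c1=0 → after 3×micro: 7/64; S1 reads c0=7/8 → after 2×micro: 0 ⇒ (c0=7/64, c1=0)

c1 at macro-step 2 = 0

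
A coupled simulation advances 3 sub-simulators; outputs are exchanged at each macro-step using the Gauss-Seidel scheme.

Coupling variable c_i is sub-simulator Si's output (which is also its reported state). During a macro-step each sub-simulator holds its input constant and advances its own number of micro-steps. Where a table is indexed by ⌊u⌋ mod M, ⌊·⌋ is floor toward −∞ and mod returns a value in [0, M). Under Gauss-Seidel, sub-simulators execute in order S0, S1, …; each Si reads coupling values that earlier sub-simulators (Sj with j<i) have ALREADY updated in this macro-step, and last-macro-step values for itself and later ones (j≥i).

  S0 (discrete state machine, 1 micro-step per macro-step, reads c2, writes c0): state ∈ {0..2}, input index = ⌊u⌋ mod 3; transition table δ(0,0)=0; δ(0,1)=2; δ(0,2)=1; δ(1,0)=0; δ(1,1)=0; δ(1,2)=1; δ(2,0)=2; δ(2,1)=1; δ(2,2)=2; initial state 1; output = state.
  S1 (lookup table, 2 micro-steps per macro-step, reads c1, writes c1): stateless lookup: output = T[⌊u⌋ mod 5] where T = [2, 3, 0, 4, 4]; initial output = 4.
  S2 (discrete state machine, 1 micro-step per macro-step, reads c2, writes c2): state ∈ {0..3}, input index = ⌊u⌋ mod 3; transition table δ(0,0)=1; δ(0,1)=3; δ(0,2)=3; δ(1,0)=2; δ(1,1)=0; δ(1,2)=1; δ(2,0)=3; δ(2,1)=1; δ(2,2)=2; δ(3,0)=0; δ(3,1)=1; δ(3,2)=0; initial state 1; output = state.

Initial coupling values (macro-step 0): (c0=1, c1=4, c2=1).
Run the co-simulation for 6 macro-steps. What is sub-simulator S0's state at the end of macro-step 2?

S0 state at macro-step 2 = 0

macro 1: S0 reads c2=1 → after 1×micro: 0; S1 reads c1=4 → after 2×micro: 4; S2 reads c2=1 → after 1×micro: 0 ⇒ (c0=0, c1=4, c2=0)
macro 2: S0 reads c2=0 → after 1×micro: 0; S1 reads c1=4 → after 2×micro: 4; S2 reads c2=0 → after 1×micro: 1 ⇒ (c0=0, c1=4, c2=1)
macro 3: S0 reads c2=1 → after 1×micro: 2; S1 reads c1=4 → after 2×micro: 4; S2 reads c2=1 → after 1×micro: 0 ⇒ (c0=2, c1=4, c2=0)
macro 4: S0 reads c2=0 → after 1×micro: 2; S1 reads c1=4 → after 2×micro: 4; S2 reads c2=0 → after 1×micro: 1 ⇒ (c0=2, c1=4, c2=1)
macro 5: S0 reads c2=1 → after 1×micro: 1; S1 reads c1=4 → after 2×micro: 4; S2 reads c2=1 → after 1×micro: 0 ⇒ (c0=1, c1=4, c2=0)
macro 6: S0 reads c2=0 → after 1×micro: 0; S1 reads c1=4 → after 2×micro: 4; S2 reads c2=0 → after 1×micro: 1 ⇒ (c0=0, c1=4, c2=1)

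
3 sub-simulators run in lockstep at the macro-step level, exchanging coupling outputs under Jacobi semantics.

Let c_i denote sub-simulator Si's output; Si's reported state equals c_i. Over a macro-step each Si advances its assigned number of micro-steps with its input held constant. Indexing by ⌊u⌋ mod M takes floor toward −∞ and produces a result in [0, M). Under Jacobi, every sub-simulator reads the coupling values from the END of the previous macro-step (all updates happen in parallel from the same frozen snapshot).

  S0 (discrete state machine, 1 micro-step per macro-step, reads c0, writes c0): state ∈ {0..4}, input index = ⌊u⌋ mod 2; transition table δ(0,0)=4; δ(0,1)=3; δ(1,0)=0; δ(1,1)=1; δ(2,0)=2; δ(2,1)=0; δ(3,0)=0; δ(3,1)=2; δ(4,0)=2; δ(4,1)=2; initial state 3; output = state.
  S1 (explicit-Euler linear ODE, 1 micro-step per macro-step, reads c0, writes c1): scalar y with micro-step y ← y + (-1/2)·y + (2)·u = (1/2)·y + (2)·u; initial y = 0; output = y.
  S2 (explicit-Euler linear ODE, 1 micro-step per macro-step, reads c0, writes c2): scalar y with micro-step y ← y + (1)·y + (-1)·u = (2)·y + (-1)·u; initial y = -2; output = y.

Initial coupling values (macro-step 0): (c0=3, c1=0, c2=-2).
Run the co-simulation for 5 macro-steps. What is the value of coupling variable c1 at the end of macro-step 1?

macro 1: S0 reads c0=3 → after 1×micro: 2; S1 reads c0=3 → after 1×micro: 6; S2 reads c0=3 → after 1×micro: -7 ⇒ (c0=2, c1=6, c2=-7)
macro 2: S0 reads c0=2 → after 1×micro: 2; S1 reads c0=2 → after 1×micro: 7; S2 reads c0=2 → after 1×micro: -16 ⇒ (c0=2, c1=7, c2=-16)
macro 3: S0 reads c0=2 → after 1×micro: 2; S1 reads c0=2 → after 1×micro: 15/2; S2 reads c0=2 → after 1×micro: -34 ⇒ (c0=2, c1=15/2, c2=-34)
macro 4: S0 reads c0=2 → after 1×micro: 2; S1 reads c0=2 → after 1×micro: 31/4; S2 reads c0=2 → after 1×micro: -70 ⇒ (c0=2, c1=31/4, c2=-70)
macro 5: S0 reads c0=2 → after 1×micro: 2; S1 reads c0=2 → after 1×micro: 63/8; S2 reads c0=2 → after 1×micro: -142 ⇒ (c0=2, c1=63/8, c2=-142)

c1 at macro-step 1 = 6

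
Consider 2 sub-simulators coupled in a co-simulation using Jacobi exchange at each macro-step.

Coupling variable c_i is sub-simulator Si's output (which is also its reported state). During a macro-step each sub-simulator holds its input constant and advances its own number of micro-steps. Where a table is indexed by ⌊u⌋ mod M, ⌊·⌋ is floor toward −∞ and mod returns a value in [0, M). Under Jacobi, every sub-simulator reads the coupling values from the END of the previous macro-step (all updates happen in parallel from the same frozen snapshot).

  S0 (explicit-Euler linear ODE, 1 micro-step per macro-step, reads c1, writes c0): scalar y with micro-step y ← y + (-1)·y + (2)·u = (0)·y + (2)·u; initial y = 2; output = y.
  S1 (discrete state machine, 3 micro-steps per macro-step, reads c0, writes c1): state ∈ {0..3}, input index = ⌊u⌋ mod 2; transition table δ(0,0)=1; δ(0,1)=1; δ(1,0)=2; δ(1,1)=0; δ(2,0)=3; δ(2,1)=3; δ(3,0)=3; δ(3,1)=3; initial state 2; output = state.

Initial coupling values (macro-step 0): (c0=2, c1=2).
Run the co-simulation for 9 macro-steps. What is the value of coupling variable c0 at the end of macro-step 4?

macro 1: S0 reads c1=2 → after 1×micro: 4; S1 reads c0=2 → after 3×micro: 3 ⇒ (c0=4, c1=3)
macro 2: S0 reads c1=3 → after 1×micro: 6; S1 reads c0=4 → after 3×micro: 3 ⇒ (c0=6, c1=3)
macro 3: S0 reads c1=3 → after 1×micro: 6; S1 reads c0=6 → after 3×micro: 3 ⇒ (c0=6, c1=3)
macro 4: S0 reads c1=3 → after 1×micro: 6; S1 reads c0=6 → after 3×micro: 3 ⇒ (c0=6, c1=3)
macro 5: S0 reads c1=3 → after 1×micro: 6; S1 reads c0=6 → after 3×micro: 3 ⇒ (c0=6, c1=3)
macro 6: S0 reads c1=3 → after 1×micro: 6; S1 reads c0=6 → after 3×micro: 3 ⇒ (c0=6, c1=3)
macro 7: S0 reads c1=3 → after 1×micro: 6; S1 reads c0=6 → after 3×micro: 3 ⇒ (c0=6, c1=3)
macro 8: S0 reads c1=3 → after 1×micro: 6; S1 reads c0=6 → after 3×micro: 3 ⇒ (c0=6, c1=3)
macro 9: S0 reads c1=3 → after 1×micro: 6; S1 reads c0=6 → after 3×micro: 3 ⇒ (c0=6, c1=3)

c0 at macro-step 4 = 6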